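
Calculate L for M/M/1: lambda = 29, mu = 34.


rho = 29/34; L = rho/(1-rho) = 5.8

5.8


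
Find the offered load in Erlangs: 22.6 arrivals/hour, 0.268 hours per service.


Offered load a = lambda * E[S] = 22.6 * 0.268 = 6.06 Erlangs

6.06 Erlangs


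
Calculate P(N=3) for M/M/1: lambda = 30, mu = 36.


rho = 30/36; P(n) = (1-rho)*rho^n = (1-30/36)*(30/36)^3 = 0.0965

0.0965


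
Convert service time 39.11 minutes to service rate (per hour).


mu = 60 / avg_service_time = 60 / 39.11 = 1.53 per hour

1.53 per hour


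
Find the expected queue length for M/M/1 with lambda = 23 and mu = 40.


rho = 23/40; Lq = rho^2/(1-rho) = 0.78

0.78


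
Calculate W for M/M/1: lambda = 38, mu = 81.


W = 1/(mu - lambda) = 1/(81 - 38) = 0.0233 hours

0.0233 hours


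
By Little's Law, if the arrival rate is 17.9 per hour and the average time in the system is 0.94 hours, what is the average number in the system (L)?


L = lambda * W = 17.9 * 0.94 = 16.83

16.83


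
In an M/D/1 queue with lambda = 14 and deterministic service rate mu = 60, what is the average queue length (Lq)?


M/D/1: Lq = rho^2 / (2*(1-rho)) where rho = 14/60; Lq = 0.04

0.04


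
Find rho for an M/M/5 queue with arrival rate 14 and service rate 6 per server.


rho = lambda/(c*mu) = 14/(5*6) = 0.4667

0.4667


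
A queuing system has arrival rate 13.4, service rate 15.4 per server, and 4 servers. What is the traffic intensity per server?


rho = lambda / (c * mu) = 13.4 / (4 * 15.4) = 0.2175

0.2175


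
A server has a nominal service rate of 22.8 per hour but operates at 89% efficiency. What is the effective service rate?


Effective rate = mu * efficiency = 22.8 * 0.89 = 20.29 per hour

20.29 per hour


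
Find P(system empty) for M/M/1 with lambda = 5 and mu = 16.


P0 = 1 - rho = 1 - 5/16 = 0.6875

0.6875


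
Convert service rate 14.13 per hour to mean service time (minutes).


Mean service time = 60/mu = 60/14.13 = 4.25 minutes

4.25 minutes


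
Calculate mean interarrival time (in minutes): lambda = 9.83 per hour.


Mean interarrival time = 60/lambda = 60/9.83 = 6.1 minutes

6.1 minutes


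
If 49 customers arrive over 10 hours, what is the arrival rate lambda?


lambda = total arrivals / time = 49 / 10 = 4.9 per hour

4.9 per hour


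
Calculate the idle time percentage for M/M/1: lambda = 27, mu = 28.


Idle fraction = (1 - rho) * 100 = (1 - 27/28) * 100 = 3.6%

3.6%


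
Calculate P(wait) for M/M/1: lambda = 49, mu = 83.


P(wait) = rho = lambda/mu = 49/83 = 0.5904

0.5904


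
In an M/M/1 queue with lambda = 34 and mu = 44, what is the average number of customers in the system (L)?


rho = 34/44; L = rho/(1-rho) = 3.4

3.4


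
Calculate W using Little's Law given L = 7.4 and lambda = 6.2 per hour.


W = L / lambda = 7.4 / 6.2 = 1.1935 hours

1.1935 hours


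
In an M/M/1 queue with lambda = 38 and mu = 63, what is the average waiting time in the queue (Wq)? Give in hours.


rho = 38/63; Wq = rho/(mu - lambda) = 0.0241 hours

0.0241 hours


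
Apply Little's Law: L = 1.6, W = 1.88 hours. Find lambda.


lambda = L / W = 1.6 / 1.88 = 0.85 per hour

0.85 per hour


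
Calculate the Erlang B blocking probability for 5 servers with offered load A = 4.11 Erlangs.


B(N,A) = (A^N/N!) / sum(A^k/k!, k=0..N) with N=5, A=4.11 = 0.2089

0.2089


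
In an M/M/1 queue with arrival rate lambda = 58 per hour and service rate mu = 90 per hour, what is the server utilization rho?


rho = lambda/mu = 58/90 = 0.6444

0.6444


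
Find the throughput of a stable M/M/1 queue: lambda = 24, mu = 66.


For a stable queue (lambda < mu), throughput = lambda = 24 per hour

24 per hour


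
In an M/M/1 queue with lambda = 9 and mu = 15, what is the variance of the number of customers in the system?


rho = 9/15; Var(N) = rho/(1-rho)^2 = 3.75

3.75


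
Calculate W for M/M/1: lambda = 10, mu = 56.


W = 1/(mu - lambda) = 1/(56 - 10) = 0.0217 hours

0.0217 hours


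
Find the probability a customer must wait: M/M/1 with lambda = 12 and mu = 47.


P(wait) = rho = lambda/mu = 12/47 = 0.2553

0.2553


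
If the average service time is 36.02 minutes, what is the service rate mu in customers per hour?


mu = 60 / avg_service_time = 60 / 36.02 = 1.67 per hour

1.67 per hour


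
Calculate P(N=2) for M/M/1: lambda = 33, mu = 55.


rho = 33/55; P(n) = (1-rho)*rho^n = (1-33/55)*(33/55)^2 = 0.144

0.144


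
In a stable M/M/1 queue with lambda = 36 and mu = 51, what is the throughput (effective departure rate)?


For a stable queue (lambda < mu), throughput = lambda = 36 per hour

36 per hour


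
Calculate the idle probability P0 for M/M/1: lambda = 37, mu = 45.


P0 = 1 - rho = 1 - 37/45 = 0.1778

0.1778


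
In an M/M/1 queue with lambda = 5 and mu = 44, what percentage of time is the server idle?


Idle fraction = (1 - rho) * 100 = (1 - 5/44) * 100 = 88.6%

88.6%


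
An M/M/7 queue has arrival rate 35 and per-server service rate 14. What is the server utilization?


rho = lambda/(c*mu) = 35/(7*14) = 0.3571

0.3571


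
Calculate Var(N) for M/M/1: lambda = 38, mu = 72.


rho = 38/72; Var(N) = rho/(1-rho)^2 = 2.37

2.37


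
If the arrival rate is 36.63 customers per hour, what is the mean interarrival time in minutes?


Mean interarrival time = 60/lambda = 60/36.63 = 1.64 minutes

1.64 minutes


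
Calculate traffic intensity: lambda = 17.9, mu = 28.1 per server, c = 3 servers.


rho = lambda / (c * mu) = 17.9 / (3 * 28.1) = 0.2123

0.2123


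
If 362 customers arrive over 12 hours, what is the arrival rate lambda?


lambda = total arrivals / time = 362 / 12 = 30.17 per hour

30.17 per hour


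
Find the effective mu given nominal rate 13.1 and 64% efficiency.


Effective rate = mu * efficiency = 13.1 * 0.64 = 8.38 per hour

8.38 per hour


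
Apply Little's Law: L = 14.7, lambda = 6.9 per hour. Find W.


W = L / lambda = 14.7 / 6.9 = 2.1304 hours

2.1304 hours


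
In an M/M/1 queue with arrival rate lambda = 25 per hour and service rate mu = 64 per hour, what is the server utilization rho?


rho = lambda/mu = 25/64 = 0.3906

0.3906


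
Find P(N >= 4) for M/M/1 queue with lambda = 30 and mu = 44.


P(N >= 4) = rho^4 = (30/44)^4 = 0.2161

0.2161


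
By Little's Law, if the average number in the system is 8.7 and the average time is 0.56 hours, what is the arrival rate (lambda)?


lambda = L / W = 8.7 / 0.56 = 15.54 per hour

15.54 per hour


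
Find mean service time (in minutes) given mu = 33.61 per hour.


Mean service time = 60/mu = 60/33.61 = 1.79 minutes

1.79 minutes


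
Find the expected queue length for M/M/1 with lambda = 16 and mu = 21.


rho = 16/21; Lq = rho^2/(1-rho) = 2.44

2.44


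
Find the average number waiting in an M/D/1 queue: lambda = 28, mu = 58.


M/D/1: Lq = rho^2 / (2*(1-rho)) where rho = 28/58; Lq = 0.23

0.23


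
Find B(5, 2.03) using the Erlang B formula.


B(N,A) = (A^N/N!) / sum(A^k/k!, k=0..N) with N=5, A=2.03 = 0.0384

0.0384


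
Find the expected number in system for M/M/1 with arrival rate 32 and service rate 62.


rho = 32/62; L = rho/(1-rho) = 1.07

1.07


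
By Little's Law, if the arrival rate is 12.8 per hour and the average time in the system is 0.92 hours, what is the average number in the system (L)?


L = lambda * W = 12.8 * 0.92 = 11.78

11.78


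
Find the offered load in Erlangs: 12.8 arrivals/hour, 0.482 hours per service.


Offered load a = lambda * E[S] = 12.8 * 0.482 = 6.17 Erlangs

6.17 Erlangs


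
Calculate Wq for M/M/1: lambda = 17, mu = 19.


rho = 17/19; Wq = rho/(mu - lambda) = 0.4474 hours

0.4474 hours


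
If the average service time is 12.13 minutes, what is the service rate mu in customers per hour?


mu = 60 / avg_service_time = 60 / 12.13 = 4.95 per hour

4.95 per hour


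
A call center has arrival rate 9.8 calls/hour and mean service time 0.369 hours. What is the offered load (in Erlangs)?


Offered load a = lambda * E[S] = 9.8 * 0.369 = 3.62 Erlangs

3.62 Erlangs


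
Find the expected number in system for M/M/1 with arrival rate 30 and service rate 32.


rho = 30/32; L = rho/(1-rho) = 15.0

15.0


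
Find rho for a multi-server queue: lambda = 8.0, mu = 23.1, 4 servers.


rho = lambda / (c * mu) = 8.0 / (4 * 23.1) = 0.0866

0.0866


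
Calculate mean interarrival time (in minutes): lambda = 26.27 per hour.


Mean interarrival time = 60/lambda = 60/26.27 = 2.28 minutes

2.28 minutes


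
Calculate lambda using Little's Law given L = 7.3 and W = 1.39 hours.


lambda = L / W = 7.3 / 1.39 = 5.25 per hour

5.25 per hour


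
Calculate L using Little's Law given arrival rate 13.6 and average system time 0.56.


L = lambda * W = 13.6 * 0.56 = 7.62

7.62


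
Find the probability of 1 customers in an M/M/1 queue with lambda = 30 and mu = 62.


rho = 30/62; P(n) = (1-rho)*rho^n = (1-30/62)*(30/62)^1 = 0.2497

0.2497


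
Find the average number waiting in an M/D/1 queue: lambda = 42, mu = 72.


M/D/1: Lq = rho^2 / (2*(1-rho)) where rho = 42/72; Lq = 0.41

0.41


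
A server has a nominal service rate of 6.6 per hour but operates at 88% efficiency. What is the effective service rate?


Effective rate = mu * efficiency = 6.6 * 0.88 = 5.81 per hour

5.81 per hour


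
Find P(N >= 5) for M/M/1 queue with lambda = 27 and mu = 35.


P(N >= 5) = rho^5 = (27/35)^5 = 0.2732

0.2732


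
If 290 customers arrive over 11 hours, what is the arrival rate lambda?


lambda = total arrivals / time = 290 / 11 = 26.36 per hour

26.36 per hour


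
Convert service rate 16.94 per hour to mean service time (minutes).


Mean service time = 60/mu = 60/16.94 = 3.54 minutes

3.54 minutes


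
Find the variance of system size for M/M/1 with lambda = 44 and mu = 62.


rho = 44/62; Var(N) = rho/(1-rho)^2 = 8.42

8.42


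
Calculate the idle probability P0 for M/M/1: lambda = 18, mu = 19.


P0 = 1 - rho = 1 - 18/19 = 0.0526

0.0526


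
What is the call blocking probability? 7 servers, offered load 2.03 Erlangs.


B(N,A) = (A^N/N!) / sum(A^k/k!, k=0..N) with N=7, A=2.03 = 0.0037

0.0037


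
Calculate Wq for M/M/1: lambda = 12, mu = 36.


rho = 12/36; Wq = rho/(mu - lambda) = 0.0139 hours

0.0139 hours


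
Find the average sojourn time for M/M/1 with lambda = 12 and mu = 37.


W = 1/(mu - lambda) = 1/(37 - 12) = 0.04 hours

0.04 hours


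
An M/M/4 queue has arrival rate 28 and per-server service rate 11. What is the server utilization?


rho = lambda/(c*mu) = 28/(4*11) = 0.6364

0.6364


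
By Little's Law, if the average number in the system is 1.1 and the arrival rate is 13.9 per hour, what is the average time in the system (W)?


W = L / lambda = 1.1 / 13.9 = 0.0791 hours

0.0791 hours


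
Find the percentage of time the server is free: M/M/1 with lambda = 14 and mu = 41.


Idle fraction = (1 - rho) * 100 = (1 - 14/41) * 100 = 65.9%

65.9%


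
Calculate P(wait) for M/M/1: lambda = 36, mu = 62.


P(wait) = rho = lambda/mu = 36/62 = 0.5806

0.5806


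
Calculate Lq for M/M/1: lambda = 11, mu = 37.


rho = 11/37; Lq = rho^2/(1-rho) = 0.13

0.13


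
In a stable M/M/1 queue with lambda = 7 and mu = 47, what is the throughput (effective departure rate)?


For a stable queue (lambda < mu), throughput = lambda = 7 per hour

7 per hour


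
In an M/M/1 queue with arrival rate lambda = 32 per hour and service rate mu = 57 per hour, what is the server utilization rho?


rho = lambda/mu = 32/57 = 0.5614

0.5614


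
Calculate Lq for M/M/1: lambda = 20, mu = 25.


rho = 20/25; Lq = rho^2/(1-rho) = 3.2

3.2


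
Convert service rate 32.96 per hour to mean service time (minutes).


Mean service time = 60/mu = 60/32.96 = 1.82 minutes

1.82 minutes


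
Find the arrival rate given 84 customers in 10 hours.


lambda = total arrivals / time = 84 / 10 = 8.4 per hour

8.4 per hour


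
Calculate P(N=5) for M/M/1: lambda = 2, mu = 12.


rho = 2/12; P(n) = (1-rho)*rho^n = (1-2/12)*(2/12)^5 = 0.0001

0.0001


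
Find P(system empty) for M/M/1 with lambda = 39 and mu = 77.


P0 = 1 - rho = 1 - 39/77 = 0.4935

0.4935


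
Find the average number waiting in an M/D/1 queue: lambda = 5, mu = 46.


M/D/1: Lq = rho^2 / (2*(1-rho)) where rho = 5/46; Lq = 0.01

0.01


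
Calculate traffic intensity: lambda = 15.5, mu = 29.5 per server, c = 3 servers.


rho = lambda / (c * mu) = 15.5 / (3 * 29.5) = 0.1751

0.1751


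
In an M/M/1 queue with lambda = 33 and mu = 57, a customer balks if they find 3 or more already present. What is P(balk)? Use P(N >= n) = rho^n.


P(N >= 3) = rho^3 = (33/57)^3 = 0.1941

0.1941


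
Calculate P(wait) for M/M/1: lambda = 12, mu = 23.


P(wait) = rho = lambda/mu = 12/23 = 0.5217

0.5217


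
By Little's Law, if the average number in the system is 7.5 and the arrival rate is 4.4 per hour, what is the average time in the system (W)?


W = L / lambda = 7.5 / 4.4 = 1.7045 hours

1.7045 hours


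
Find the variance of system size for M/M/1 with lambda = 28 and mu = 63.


rho = 28/63; Var(N) = rho/(1-rho)^2 = 1.44

1.44


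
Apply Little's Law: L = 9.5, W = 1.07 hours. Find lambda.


lambda = L / W = 9.5 / 1.07 = 8.88 per hour

8.88 per hour


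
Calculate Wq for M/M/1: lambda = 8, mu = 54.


rho = 8/54; Wq = rho/(mu - lambda) = 0.0032 hours

0.0032 hours


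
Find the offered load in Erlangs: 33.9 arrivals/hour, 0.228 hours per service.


Offered load a = lambda * E[S] = 33.9 * 0.228 = 7.73 Erlangs

7.73 Erlangs


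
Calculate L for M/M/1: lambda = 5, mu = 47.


rho = 5/47; L = rho/(1-rho) = 0.12

0.12


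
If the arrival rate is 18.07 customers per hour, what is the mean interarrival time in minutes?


Mean interarrival time = 60/lambda = 60/18.07 = 3.32 minutes

3.32 minutes


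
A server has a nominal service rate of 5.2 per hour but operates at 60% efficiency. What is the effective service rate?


Effective rate = mu * efficiency = 5.2 * 0.6 = 3.12 per hour

3.12 per hour


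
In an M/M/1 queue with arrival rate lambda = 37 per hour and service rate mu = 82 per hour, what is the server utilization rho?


rho = lambda/mu = 37/82 = 0.4512

0.4512


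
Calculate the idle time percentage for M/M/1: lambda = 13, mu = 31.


Idle fraction = (1 - rho) * 100 = (1 - 13/31) * 100 = 58.1%

58.1%


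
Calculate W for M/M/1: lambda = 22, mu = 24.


W = 1/(mu - lambda) = 1/(24 - 22) = 0.5 hours

0.5 hours


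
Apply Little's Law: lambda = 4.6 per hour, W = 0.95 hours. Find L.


L = lambda * W = 4.6 * 0.95 = 4.37

4.37


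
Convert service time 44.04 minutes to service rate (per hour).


mu = 60 / avg_service_time = 60 / 44.04 = 1.36 per hour

1.36 per hour


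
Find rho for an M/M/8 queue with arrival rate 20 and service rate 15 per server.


rho = lambda/(c*mu) = 20/(8*15) = 0.1667

0.1667


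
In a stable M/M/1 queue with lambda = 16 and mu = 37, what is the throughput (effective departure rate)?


For a stable queue (lambda < mu), throughput = lambda = 16 per hour

16 per hour


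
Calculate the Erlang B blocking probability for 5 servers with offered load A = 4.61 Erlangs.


B(N,A) = (A^N/N!) / sum(A^k/k!, k=0..N) with N=5, A=4.61 = 0.2524

0.2524


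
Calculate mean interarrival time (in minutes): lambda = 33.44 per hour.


Mean interarrival time = 60/lambda = 60/33.44 = 1.79 minutes

1.79 minutes


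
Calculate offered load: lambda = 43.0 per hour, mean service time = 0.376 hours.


Offered load a = lambda * E[S] = 43.0 * 0.376 = 16.17 Erlangs

16.17 Erlangs


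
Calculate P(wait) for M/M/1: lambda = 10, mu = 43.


P(wait) = rho = lambda/mu = 10/43 = 0.2326

0.2326


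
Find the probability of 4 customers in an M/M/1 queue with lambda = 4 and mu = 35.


rho = 4/35; P(n) = (1-rho)*rho^n = (1-4/35)*(4/35)^4 = 0.0002

0.0002


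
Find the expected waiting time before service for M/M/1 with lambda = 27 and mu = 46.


rho = 27/46; Wq = rho/(mu - lambda) = 0.0309 hours

0.0309 hours


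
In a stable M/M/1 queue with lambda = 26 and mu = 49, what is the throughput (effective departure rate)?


For a stable queue (lambda < mu), throughput = lambda = 26 per hour

26 per hour


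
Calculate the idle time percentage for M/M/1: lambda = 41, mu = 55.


Idle fraction = (1 - rho) * 100 = (1 - 41/55) * 100 = 25.5%

25.5%


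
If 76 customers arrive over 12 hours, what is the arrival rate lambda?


lambda = total arrivals / time = 76 / 12 = 6.33 per hour

6.33 per hour


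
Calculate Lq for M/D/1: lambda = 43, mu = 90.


M/D/1: Lq = rho^2 / (2*(1-rho)) where rho = 43/90; Lq = 0.22

0.22


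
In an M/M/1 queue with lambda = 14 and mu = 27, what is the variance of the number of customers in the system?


rho = 14/27; Var(N) = rho/(1-rho)^2 = 2.24

2.24


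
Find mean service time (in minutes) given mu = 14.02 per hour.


Mean service time = 60/mu = 60/14.02 = 4.28 minutes

4.28 minutes


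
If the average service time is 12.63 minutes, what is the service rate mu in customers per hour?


mu = 60 / avg_service_time = 60 / 12.63 = 4.75 per hour

4.75 per hour


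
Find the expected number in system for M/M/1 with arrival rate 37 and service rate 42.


rho = 37/42; L = rho/(1-rho) = 7.4

7.4


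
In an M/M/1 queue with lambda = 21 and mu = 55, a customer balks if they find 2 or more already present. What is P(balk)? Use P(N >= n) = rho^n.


P(N >= 2) = rho^2 = (21/55)^2 = 0.1458

0.1458


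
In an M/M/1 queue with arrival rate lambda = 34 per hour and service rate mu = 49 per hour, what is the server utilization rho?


rho = lambda/mu = 34/49 = 0.6939

0.6939


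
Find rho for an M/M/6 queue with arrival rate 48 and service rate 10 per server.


rho = lambda/(c*mu) = 48/(6*10) = 0.8

0.8


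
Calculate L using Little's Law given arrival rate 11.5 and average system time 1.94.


L = lambda * W = 11.5 * 1.94 = 22.31

22.31


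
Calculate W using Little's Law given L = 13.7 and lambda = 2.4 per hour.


W = L / lambda = 13.7 / 2.4 = 5.7083 hours

5.7083 hours


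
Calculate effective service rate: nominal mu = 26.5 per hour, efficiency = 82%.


Effective rate = mu * efficiency = 26.5 * 0.82 = 21.73 per hour

21.73 per hour


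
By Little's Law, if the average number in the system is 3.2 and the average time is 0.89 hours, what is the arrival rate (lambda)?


lambda = L / W = 3.2 / 0.89 = 3.6 per hour

3.6 per hour


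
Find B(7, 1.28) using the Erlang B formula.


B(N,A) = (A^N/N!) / sum(A^k/k!, k=0..N) with N=7, A=1.28 = 0.0003

0.0003


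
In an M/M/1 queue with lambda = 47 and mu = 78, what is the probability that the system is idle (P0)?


P0 = 1 - rho = 1 - 47/78 = 0.3974

0.3974


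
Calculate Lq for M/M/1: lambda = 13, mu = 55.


rho = 13/55; Lq = rho^2/(1-rho) = 0.07

0.07


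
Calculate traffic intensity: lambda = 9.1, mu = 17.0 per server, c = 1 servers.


rho = lambda / (c * mu) = 9.1 / (1 * 17.0) = 0.5353

0.5353


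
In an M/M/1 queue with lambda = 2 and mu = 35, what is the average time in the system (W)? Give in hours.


W = 1/(mu - lambda) = 1/(35 - 2) = 0.0303 hours

0.0303 hours


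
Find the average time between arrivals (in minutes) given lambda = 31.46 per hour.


Mean interarrival time = 60/lambda = 60/31.46 = 1.91 minutes

1.91 minutes


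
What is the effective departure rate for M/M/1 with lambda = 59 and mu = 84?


For a stable queue (lambda < mu), throughput = lambda = 59 per hour

59 per hour


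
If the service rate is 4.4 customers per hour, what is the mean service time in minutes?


Mean service time = 60/mu = 60/4.4 = 13.64 minutes

13.64 minutes


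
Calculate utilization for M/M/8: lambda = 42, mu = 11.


rho = lambda/(c*mu) = 42/(8*11) = 0.4773

0.4773


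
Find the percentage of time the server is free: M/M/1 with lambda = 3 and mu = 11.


Idle fraction = (1 - rho) * 100 = (1 - 3/11) * 100 = 72.7%

72.7%


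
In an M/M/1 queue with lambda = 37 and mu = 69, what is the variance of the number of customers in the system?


rho = 37/69; Var(N) = rho/(1-rho)^2 = 2.49

2.49


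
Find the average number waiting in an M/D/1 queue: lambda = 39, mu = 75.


M/D/1: Lq = rho^2 / (2*(1-rho)) where rho = 39/75; Lq = 0.28

0.28


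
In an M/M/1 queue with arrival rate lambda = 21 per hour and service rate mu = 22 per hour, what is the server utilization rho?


rho = lambda/mu = 21/22 = 0.9545

0.9545


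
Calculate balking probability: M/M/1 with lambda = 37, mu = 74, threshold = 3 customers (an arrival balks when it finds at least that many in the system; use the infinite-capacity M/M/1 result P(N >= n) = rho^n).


P(N >= 3) = rho^3 = (37/74)^3 = 0.125

0.125


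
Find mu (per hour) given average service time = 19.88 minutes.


mu = 60 / avg_service_time = 60 / 19.88 = 3.02 per hour

3.02 per hour


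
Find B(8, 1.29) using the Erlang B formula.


B(N,A) = (A^N/N!) / sum(A^k/k!, k=0..N) with N=8, A=1.29 = 0.0001

0.0001


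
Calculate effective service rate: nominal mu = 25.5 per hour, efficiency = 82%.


Effective rate = mu * efficiency = 25.5 * 0.82 = 20.91 per hour

20.91 per hour


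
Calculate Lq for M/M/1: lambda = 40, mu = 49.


rho = 40/49; Lq = rho^2/(1-rho) = 3.63

3.63


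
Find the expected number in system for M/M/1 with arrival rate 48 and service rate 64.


rho = 48/64; L = rho/(1-rho) = 3.0

3.0


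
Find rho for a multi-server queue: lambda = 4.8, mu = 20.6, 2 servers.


rho = lambda / (c * mu) = 4.8 / (2 * 20.6) = 0.1165

0.1165


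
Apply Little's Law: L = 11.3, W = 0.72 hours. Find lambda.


lambda = L / W = 11.3 / 0.72 = 15.69 per hour

15.69 per hour


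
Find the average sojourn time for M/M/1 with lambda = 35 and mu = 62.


W = 1/(mu - lambda) = 1/(62 - 35) = 0.037 hours

0.037 hours


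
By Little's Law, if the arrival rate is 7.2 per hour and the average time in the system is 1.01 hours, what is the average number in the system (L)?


L = lambda * W = 7.2 * 1.01 = 7.27

7.27


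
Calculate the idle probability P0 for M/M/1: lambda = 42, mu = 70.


P0 = 1 - rho = 1 - 42/70 = 0.4

0.4


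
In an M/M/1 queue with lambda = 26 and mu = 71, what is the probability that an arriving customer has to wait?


P(wait) = rho = lambda/mu = 26/71 = 0.3662

0.3662


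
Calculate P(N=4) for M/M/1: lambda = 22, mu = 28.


rho = 22/28; P(n) = (1-rho)*rho^n = (1-22/28)*(22/28)^4 = 0.0817

0.0817


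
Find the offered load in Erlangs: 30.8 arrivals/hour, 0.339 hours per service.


Offered load a = lambda * E[S] = 30.8 * 0.339 = 10.44 Erlangs

10.44 Erlangs


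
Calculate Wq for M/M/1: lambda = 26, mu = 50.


rho = 26/50; Wq = rho/(mu - lambda) = 0.0217 hours

0.0217 hours


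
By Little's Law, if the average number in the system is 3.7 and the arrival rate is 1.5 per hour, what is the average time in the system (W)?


W = L / lambda = 3.7 / 1.5 = 2.4667 hours

2.4667 hours


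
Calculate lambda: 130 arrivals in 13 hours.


lambda = total arrivals / time = 130 / 13 = 10.0 per hour

10.0 per hour


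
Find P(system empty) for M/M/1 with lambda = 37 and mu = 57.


P0 = 1 - rho = 1 - 37/57 = 0.3509

0.3509


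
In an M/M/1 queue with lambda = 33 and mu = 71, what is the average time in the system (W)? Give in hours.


W = 1/(mu - lambda) = 1/(71 - 33) = 0.0263 hours

0.0263 hours


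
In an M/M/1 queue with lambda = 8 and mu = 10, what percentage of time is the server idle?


Idle fraction = (1 - rho) * 100 = (1 - 8/10) * 100 = 20.0%

20.0%


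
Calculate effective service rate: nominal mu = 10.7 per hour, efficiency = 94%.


Effective rate = mu * efficiency = 10.7 * 0.94 = 10.06 per hour

10.06 per hour


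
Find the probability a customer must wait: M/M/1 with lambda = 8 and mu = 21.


P(wait) = rho = lambda/mu = 8/21 = 0.381

0.381


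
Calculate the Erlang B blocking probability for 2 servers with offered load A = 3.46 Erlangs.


B(N,A) = (A^N/N!) / sum(A^k/k!, k=0..N) with N=2, A=3.46 = 0.573

0.573


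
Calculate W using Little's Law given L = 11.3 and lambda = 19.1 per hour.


W = L / lambda = 11.3 / 19.1 = 0.5916 hours

0.5916 hours


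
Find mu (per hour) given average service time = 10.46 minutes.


mu = 60 / avg_service_time = 60 / 10.46 = 5.74 per hour

5.74 per hour


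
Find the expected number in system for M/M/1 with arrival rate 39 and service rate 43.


rho = 39/43; L = rho/(1-rho) = 9.75

9.75


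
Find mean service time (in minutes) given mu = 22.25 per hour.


Mean service time = 60/mu = 60/22.25 = 2.7 minutes

2.7 minutes


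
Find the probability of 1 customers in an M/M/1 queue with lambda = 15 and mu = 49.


rho = 15/49; P(n) = (1-rho)*rho^n = (1-15/49)*(15/49)^1 = 0.2124

0.2124


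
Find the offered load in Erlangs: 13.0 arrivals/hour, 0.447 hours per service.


Offered load a = lambda * E[S] = 13.0 * 0.447 = 5.81 Erlangs

5.81 Erlangs


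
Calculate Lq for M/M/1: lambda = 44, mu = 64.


rho = 44/64; Lq = rho^2/(1-rho) = 1.51

1.51


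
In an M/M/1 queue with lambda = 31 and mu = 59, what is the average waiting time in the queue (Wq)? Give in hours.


rho = 31/59; Wq = rho/(mu - lambda) = 0.0188 hours

0.0188 hours


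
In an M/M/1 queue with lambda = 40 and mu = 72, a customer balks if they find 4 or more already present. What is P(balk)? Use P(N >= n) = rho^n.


P(N >= 4) = rho^4 = (40/72)^4 = 0.0953

0.0953


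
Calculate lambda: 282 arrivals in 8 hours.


lambda = total arrivals / time = 282 / 8 = 35.25 per hour

35.25 per hour


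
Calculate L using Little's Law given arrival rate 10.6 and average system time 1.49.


L = lambda * W = 10.6 * 1.49 = 15.79

15.79


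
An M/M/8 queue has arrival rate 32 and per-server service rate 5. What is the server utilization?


rho = lambda/(c*mu) = 32/(8*5) = 0.8

0.8


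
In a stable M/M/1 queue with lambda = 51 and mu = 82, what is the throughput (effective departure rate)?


For a stable queue (lambda < mu), throughput = lambda = 51 per hour

51 per hour


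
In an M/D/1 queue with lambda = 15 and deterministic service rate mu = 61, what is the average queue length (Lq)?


M/D/1: Lq = rho^2 / (2*(1-rho)) where rho = 15/61; Lq = 0.04

0.04


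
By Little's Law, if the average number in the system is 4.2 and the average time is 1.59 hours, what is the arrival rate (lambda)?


lambda = L / W = 4.2 / 1.59 = 2.64 per hour

2.64 per hour


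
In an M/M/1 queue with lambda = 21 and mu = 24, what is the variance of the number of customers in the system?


rho = 21/24; Var(N) = rho/(1-rho)^2 = 56.0

56.0


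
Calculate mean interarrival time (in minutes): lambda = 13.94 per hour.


Mean interarrival time = 60/lambda = 60/13.94 = 4.3 minutes

4.3 minutes


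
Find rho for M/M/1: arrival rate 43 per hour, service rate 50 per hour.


rho = lambda/mu = 43/50 = 0.86

0.86


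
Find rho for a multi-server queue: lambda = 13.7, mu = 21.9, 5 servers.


rho = lambda / (c * mu) = 13.7 / (5 * 21.9) = 0.1251

0.1251


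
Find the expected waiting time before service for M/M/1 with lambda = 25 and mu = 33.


rho = 25/33; Wq = rho/(mu - lambda) = 0.0947 hours

0.0947 hours


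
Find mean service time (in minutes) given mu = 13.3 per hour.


Mean service time = 60/mu = 60/13.3 = 4.51 minutes

4.51 minutes


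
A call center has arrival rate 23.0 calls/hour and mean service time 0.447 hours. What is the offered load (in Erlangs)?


Offered load a = lambda * E[S] = 23.0 * 0.447 = 10.28 Erlangs

10.28 Erlangs


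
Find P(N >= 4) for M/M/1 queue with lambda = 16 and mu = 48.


P(N >= 4) = rho^4 = (16/48)^4 = 0.0123

0.0123


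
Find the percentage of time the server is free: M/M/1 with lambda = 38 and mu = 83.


Idle fraction = (1 - rho) * 100 = (1 - 38/83) * 100 = 54.2%

54.2%


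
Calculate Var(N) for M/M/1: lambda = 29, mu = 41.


rho = 29/41; Var(N) = rho/(1-rho)^2 = 8.26

8.26


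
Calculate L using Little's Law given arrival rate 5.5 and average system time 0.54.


L = lambda * W = 5.5 * 0.54 = 2.97

2.97


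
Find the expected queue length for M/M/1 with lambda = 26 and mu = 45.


rho = 26/45; Lq = rho^2/(1-rho) = 0.79

0.79


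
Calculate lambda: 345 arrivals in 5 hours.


lambda = total arrivals / time = 345 / 5 = 69.0 per hour

69.0 per hour


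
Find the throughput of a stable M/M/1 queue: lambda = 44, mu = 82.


For a stable queue (lambda < mu), throughput = lambda = 44 per hour

44 per hour


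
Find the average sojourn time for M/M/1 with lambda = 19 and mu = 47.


W = 1/(mu - lambda) = 1/(47 - 19) = 0.0357 hours

0.0357 hours


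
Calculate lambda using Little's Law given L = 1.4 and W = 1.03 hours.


lambda = L / W = 1.4 / 1.03 = 1.36 per hour

1.36 per hour


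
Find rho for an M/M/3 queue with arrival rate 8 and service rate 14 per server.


rho = lambda/(c*mu) = 8/(3*14) = 0.1905

0.1905


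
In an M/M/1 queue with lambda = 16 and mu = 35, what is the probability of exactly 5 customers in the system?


rho = 16/35; P(n) = (1-rho)*rho^n = (1-16/35)*(16/35)^5 = 0.0108

0.0108


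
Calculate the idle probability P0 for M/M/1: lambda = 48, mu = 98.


P0 = 1 - rho = 1 - 48/98 = 0.5102

0.5102


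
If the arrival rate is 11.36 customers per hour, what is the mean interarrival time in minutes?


Mean interarrival time = 60/lambda = 60/11.36 = 5.28 minutes

5.28 minutes


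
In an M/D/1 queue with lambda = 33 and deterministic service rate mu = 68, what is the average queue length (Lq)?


M/D/1: Lq = rho^2 / (2*(1-rho)) where rho = 33/68; Lq = 0.23

0.23


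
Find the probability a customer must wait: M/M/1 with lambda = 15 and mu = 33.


P(wait) = rho = lambda/mu = 15/33 = 0.4545

0.4545


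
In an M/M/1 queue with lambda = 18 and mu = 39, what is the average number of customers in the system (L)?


rho = 18/39; L = rho/(1-rho) = 0.86

0.86


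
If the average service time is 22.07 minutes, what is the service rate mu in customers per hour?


mu = 60 / avg_service_time = 60 / 22.07 = 2.72 per hour

2.72 per hour


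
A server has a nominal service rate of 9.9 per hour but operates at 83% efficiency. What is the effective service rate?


Effective rate = mu * efficiency = 9.9 * 0.83 = 8.22 per hour

8.22 per hour


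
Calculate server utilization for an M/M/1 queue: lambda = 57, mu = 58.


rho = lambda/mu = 57/58 = 0.9828

0.9828


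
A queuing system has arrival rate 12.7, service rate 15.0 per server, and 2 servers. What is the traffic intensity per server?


rho = lambda / (c * mu) = 12.7 / (2 * 15.0) = 0.4233

0.4233


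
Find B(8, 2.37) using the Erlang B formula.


B(N,A) = (A^N/N!) / sum(A^k/k!, k=0..N) with N=8, A=2.37 = 0.0023

0.0023


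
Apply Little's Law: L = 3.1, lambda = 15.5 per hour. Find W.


W = L / lambda = 3.1 / 15.5 = 0.2 hours

0.2 hours


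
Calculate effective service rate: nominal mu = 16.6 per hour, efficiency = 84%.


Effective rate = mu * efficiency = 16.6 * 0.84 = 13.94 per hour

13.94 per hour


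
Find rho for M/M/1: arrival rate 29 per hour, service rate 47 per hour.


rho = lambda/mu = 29/47 = 0.617

0.617


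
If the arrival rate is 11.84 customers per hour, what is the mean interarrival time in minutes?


Mean interarrival time = 60/lambda = 60/11.84 = 5.07 minutes

5.07 minutes


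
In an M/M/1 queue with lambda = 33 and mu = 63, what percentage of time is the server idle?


Idle fraction = (1 - rho) * 100 = (1 - 33/63) * 100 = 47.6%

47.6%


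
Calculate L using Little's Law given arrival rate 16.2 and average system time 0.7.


L = lambda * W = 16.2 * 0.7 = 11.34

11.34


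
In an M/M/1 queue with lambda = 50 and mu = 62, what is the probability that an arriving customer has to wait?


P(wait) = rho = lambda/mu = 50/62 = 0.8065

0.8065


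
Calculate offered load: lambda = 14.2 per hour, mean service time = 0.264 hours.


Offered load a = lambda * E[S] = 14.2 * 0.264 = 3.75 Erlangs

3.75 Erlangs


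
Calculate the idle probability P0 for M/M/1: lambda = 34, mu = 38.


P0 = 1 - rho = 1 - 34/38 = 0.1053

0.1053


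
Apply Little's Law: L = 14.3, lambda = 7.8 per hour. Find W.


W = L / lambda = 14.3 / 7.8 = 1.8333 hours

1.8333 hours


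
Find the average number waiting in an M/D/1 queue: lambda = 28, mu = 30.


M/D/1: Lq = rho^2 / (2*(1-rho)) where rho = 28/30; Lq = 6.53

6.53


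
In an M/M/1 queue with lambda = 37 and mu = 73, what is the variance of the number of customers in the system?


rho = 37/73; Var(N) = rho/(1-rho)^2 = 2.08

2.08


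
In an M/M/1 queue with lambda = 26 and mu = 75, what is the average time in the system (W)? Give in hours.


W = 1/(mu - lambda) = 1/(75 - 26) = 0.0204 hours

0.0204 hours


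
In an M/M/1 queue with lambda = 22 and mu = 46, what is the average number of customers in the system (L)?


rho = 22/46; L = rho/(1-rho) = 0.92

0.92


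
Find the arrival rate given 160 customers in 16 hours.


lambda = total arrivals / time = 160 / 16 = 10.0 per hour

10.0 per hour


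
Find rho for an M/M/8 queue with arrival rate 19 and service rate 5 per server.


rho = lambda/(c*mu) = 19/(8*5) = 0.475

0.475


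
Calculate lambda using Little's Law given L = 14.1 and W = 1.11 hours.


lambda = L / W = 14.1 / 1.11 = 12.7 per hour

12.7 per hour


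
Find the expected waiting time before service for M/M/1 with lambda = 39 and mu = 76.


rho = 39/76; Wq = rho/(mu - lambda) = 0.0139 hours

0.0139 hours


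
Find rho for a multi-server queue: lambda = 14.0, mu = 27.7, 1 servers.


rho = lambda / (c * mu) = 14.0 / (1 * 27.7) = 0.5054

0.5054


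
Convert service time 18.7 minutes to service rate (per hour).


mu = 60 / avg_service_time = 60 / 18.7 = 3.21 per hour

3.21 per hour


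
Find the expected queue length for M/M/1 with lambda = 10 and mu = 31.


rho = 10/31; Lq = rho^2/(1-rho) = 0.15

0.15


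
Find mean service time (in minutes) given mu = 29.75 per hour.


Mean service time = 60/mu = 60/29.75 = 2.02 minutes

2.02 minutes


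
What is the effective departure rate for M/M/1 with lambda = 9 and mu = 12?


For a stable queue (lambda < mu), throughput = lambda = 9 per hour

9 per hour


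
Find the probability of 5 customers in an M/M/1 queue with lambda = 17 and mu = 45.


rho = 17/45; P(n) = (1-rho)*rho^n = (1-17/45)*(17/45)^5 = 0.0048

0.0048


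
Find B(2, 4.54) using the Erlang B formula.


B(N,A) = (A^N/N!) / sum(A^k/k!, k=0..N) with N=2, A=4.54 = 0.6504

0.6504


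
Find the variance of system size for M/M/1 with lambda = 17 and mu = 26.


rho = 17/26; Var(N) = rho/(1-rho)^2 = 5.46

5.46


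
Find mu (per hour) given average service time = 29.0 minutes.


mu = 60 / avg_service_time = 60 / 29.0 = 2.07 per hour

2.07 per hour


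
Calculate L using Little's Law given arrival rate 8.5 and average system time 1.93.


L = lambda * W = 8.5 * 1.93 = 16.41

16.41


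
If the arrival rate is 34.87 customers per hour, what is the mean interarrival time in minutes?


Mean interarrival time = 60/lambda = 60/34.87 = 1.72 minutes

1.72 minutes


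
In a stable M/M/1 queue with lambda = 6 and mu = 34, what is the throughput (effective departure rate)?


For a stable queue (lambda < mu), throughput = lambda = 6 per hour

6 per hour


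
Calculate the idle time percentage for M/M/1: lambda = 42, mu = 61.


Idle fraction = (1 - rho) * 100 = (1 - 42/61) * 100 = 31.1%

31.1%


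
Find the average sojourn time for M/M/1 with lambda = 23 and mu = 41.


W = 1/(mu - lambda) = 1/(41 - 23) = 0.0556 hours

0.0556 hours


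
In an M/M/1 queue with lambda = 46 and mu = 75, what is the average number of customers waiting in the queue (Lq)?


rho = 46/75; Lq = rho^2/(1-rho) = 0.97

0.97


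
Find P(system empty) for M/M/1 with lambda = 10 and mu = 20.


P0 = 1 - rho = 1 - 10/20 = 0.5

0.5


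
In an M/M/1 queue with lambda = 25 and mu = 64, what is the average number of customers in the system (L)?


rho = 25/64; L = rho/(1-rho) = 0.64

0.64


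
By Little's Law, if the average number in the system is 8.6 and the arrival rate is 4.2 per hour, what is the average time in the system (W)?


W = L / lambda = 8.6 / 4.2 = 2.0476 hours

2.0476 hours


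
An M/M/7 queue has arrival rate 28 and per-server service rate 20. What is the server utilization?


rho = lambda/(c*mu) = 28/(7*20) = 0.2

0.2


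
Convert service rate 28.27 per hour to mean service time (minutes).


Mean service time = 60/mu = 60/28.27 = 2.12 minutes

2.12 minutes


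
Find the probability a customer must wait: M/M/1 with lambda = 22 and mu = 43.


P(wait) = rho = lambda/mu = 22/43 = 0.5116

0.5116


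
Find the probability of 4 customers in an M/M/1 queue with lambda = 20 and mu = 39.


rho = 20/39; P(n) = (1-rho)*rho^n = (1-20/39)*(20/39)^4 = 0.0337

0.0337


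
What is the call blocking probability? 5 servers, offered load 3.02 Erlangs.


B(N,A) = (A^N/N!) / sum(A^k/k!, k=0..N) with N=5, A=3.02 = 0.1118

0.1118


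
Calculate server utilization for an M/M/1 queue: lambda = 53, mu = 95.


rho = lambda/mu = 53/95 = 0.5579

0.5579


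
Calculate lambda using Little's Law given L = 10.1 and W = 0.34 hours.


lambda = L / W = 10.1 / 0.34 = 29.71 per hour

29.71 per hour


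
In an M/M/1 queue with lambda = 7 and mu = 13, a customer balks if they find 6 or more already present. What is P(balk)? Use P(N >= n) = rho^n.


P(N >= 6) = rho^6 = (7/13)^6 = 0.0244

0.0244


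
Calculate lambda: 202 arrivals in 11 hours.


lambda = total arrivals / time = 202 / 11 = 18.36 per hour

18.36 per hour


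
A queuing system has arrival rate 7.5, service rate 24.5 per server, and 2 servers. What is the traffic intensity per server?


rho = lambda / (c * mu) = 7.5 / (2 * 24.5) = 0.1531

0.1531


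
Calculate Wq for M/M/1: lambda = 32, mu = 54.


rho = 32/54; Wq = rho/(mu - lambda) = 0.0269 hours

0.0269 hours


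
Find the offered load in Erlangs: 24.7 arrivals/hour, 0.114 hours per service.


Offered load a = lambda * E[S] = 24.7 * 0.114 = 2.82 Erlangs

2.82 Erlangs


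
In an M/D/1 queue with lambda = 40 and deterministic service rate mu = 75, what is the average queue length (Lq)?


M/D/1: Lq = rho^2 / (2*(1-rho)) where rho = 40/75; Lq = 0.3

0.3


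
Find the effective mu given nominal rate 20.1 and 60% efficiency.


Effective rate = mu * efficiency = 20.1 * 0.6 = 12.06 per hour

12.06 per hour


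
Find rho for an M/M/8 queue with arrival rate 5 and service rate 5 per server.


rho = lambda/(c*mu) = 5/(8*5) = 0.125

0.125


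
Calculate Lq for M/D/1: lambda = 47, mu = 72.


M/D/1: Lq = rho^2 / (2*(1-rho)) where rho = 47/72; Lq = 0.61

0.61


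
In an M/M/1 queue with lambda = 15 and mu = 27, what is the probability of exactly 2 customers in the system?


rho = 15/27; P(n) = (1-rho)*rho^n = (1-15/27)*(15/27)^2 = 0.1372

0.1372
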